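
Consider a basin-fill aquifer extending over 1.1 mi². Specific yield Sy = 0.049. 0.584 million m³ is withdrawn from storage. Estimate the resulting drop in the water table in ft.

A = 1.1 mi² = 2.849 × 10^6 m²
ΔV = 0.584 million m³ = 5.84 × 10^5 m³
Δh = ΔV / (Sy × A) = 5.84 × 10^5 m³ / (0.049 × 2.849 × 10^6 m²) = 4.183 m
Δh = 4.183 m = 13.72 ft

Δh ≈ 13.7 ft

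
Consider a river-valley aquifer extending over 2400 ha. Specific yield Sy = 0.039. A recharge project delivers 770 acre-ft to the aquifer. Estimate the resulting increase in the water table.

Δh ≈ 1.01 m

A = 2400 ha = 2.4 × 10^7 m²
ΔV = 770 acre-ft = 9.498 × 10^5 m³
Δh = ΔV / (Sy × A) = 9.498 × 10^5 m³ / (0.039 × 2.4 × 10^7 m²) = 1.015 m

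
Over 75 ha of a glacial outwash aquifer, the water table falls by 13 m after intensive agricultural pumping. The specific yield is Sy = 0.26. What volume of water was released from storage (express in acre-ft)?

ΔV ≈ 2060 acre-ft

A = 75 ha = 7.5 × 10^5 m²
ΔV = Sy × A × Δh = 0.26 × 7.5 × 10^5 m² × 13 m = 2.535 × 10^6 m³
ΔV = 2.535 × 10^6 m³ = 2055 acre-ft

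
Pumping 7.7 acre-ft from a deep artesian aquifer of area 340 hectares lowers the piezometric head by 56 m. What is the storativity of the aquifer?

S ≈ 5 × 10^-5

A = 340 hectares = 3.4 × 10^6 m²
ΔV = 7.7 acre-ft = 9498 m³
S = ΔV / (A × Δh) = 9498 m³ / (3.4 × 10^6 m² × 56 m) = 4.988 × 10^-5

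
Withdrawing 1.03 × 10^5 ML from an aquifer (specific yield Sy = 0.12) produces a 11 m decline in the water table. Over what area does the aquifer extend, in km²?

A ≈ 78 km²

ΔV = 1.03 × 10^5 ML = 1.03 × 10^8 m³
A = ΔV / (Sy × Δh) = 1.03 × 10^8 / (0.12 × 11) = 7.803 × 10^7 m²
A = 7.803 × 10^7 m² = 78.03 km²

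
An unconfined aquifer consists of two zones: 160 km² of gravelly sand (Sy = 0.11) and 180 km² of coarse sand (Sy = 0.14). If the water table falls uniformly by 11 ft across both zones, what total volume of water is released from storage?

ΔV ≈ 1.43 × 10^8 m³

A₁ = 160 km² = 1.6 × 10^8 m²; A₂ = 180 km² = 1.8 × 10^8 m²
Δh = 11 ft = 3.353 m
ΔV₁ = 0.11 × 1.6 × 10^8 × 3.353 = 5.901 × 10^7 m³
ΔV₂ = 0.14 × 1.8 × 10^8 × 3.353 = 8.449 × 10^7 m³
ΔV = ΔV₁ + ΔV₂ = 1.435 × 10^8 m³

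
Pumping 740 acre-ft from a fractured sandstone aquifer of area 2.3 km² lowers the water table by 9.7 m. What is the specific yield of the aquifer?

A = 2.3 km² = 2.3 × 10^6 m²
ΔV = 740 acre-ft = 9.128 × 10^5 m³
Sy = ΔV / (A × Δh) = 9.128 × 10^5 m³ / (2.3 × 10^6 m² × 9.7 m) = 0.04091

Sy ≈ 0.041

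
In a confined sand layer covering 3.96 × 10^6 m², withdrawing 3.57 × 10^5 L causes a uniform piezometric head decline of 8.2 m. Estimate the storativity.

S ≈ 1.1 × 10^-5

ΔV = 3.57 × 10^5 L = 357 m³
S = ΔV / (A × Δh) = 357 m³ / (3.96 × 10^6 m² × 8.2 m) = 1.099 × 10^-5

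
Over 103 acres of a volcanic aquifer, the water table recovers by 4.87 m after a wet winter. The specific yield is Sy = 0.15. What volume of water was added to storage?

A = 103 acres = 4.168 × 10^5 m²
ΔV = Sy × A × Δh = 0.15 × 4.168 × 10^5 m² × 4.87 m = 3.045 × 10^5 m³

ΔV ≈ 3.04 × 10^5 m³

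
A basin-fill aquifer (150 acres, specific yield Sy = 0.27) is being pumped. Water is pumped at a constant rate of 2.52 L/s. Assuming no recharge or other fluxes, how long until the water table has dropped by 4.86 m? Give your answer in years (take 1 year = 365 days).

A = 150 acres = 6.07 × 10^5 m²
ΔV = Sy × A × Δh = 0.27 × 6.07 × 10^5 × 4.86 = 7.965 × 10^5 m³
Q = 2.52 L/s = 217.7 m³/d
t = ΔV / Q = 7.965 × 10^5 m³ / 217.7 m³/d = 3658 d
t = 3658 d ≈ 10.02 years

t ≈ 10 years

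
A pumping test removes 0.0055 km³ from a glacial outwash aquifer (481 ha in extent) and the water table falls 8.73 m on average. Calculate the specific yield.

A = 481 ha = 4.81 × 10^6 m²
ΔV = 0.0055 km³ = 5.5 × 10^6 m³
Sy = ΔV / (A × Δh) = 5.5 × 10^6 m³ / (4.81 × 10^6 m² × 8.73 m) = 0.131

Sy ≈ 0.13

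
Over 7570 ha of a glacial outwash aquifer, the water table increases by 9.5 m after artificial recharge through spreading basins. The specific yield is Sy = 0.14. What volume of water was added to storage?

A = 7570 ha = 7.57 × 10^7 m²
ΔV = Sy × A × Δh = 0.14 × 7.57 × 10^7 m² × 9.5 m = 1.007 × 10^8 m³

ΔV ≈ 1.01 × 10^8 m³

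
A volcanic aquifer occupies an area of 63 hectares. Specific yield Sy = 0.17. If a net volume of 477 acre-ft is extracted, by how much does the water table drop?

Δh ≈ 5.49 m

A = 63 hectares = 6.3 × 10^5 m²
ΔV = 477 acre-ft = 5.884 × 10^5 m³
Δh = ΔV / (Sy × A) = 5.884 × 10^5 m³ / (0.17 × 6.3 × 10^5 m²) = 5.494 m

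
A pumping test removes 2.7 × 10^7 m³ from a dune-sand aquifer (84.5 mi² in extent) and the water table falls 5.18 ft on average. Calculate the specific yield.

A = 84.5 mi² = 2.189 × 10^8 m²
Δh = 5.18 ft = 1.579 m
Sy = ΔV / (A × Δh) = 2.7 × 10^7 m³ / (2.189 × 10^8 m² × 1.579 m) = 0.07814

Sy ≈ 0.078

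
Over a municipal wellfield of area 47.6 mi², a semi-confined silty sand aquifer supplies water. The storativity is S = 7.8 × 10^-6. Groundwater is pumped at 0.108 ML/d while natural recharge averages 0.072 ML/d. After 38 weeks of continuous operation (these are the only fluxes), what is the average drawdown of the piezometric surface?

A = 47.6 mi² = 1.233 × 10^8 m²
Net abstraction = 0.108 − 0.072 = 0.036 ML/d
Q_net = 0.036 ML/d = 36 m³/d
t = 38 weeks = 266 d
ΔV = Q × t = 36 m³/d × 266 d = 9576 m³
Δh = ΔV / (S × A) = 9576 / (7.8 × 10^-6 × 1.233 × 10^8) = 9.958 m

Δh ≈ 9.96 m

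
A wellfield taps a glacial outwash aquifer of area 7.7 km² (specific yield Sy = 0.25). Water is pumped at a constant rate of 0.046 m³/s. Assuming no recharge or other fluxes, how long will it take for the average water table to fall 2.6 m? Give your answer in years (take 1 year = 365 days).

A = 7.7 km² = 7.7 × 10^6 m²
ΔV = Sy × A × Δh = 0.25 × 7.7 × 10^6 × 2.6 = 5.005 × 10^6 m³
Q = 0.046 m³/s = 3974 m³/d
t = ΔV / Q = 5.005 × 10^6 m³ / 3974 m³/d = 1259 d
t = 1259 d ≈ 3.45 years

t ≈ 3.45 years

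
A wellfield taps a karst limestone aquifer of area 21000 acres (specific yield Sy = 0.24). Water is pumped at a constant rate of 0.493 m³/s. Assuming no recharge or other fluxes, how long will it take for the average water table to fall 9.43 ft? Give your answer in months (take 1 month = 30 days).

A = 21000 acres = 8.498 × 10^7 m²
Δh = 9.43 ft = 2.874 m
ΔV = Sy × A × Δh = 0.24 × 8.498 × 10^7 × 2.874 = 5.862 × 10^7 m³
Q = 0.493 m³/s = 42600 m³/d
t = ΔV / Q = 5.862 × 10^7 m³ / 42600 m³/d = 1376 d
t = 1376 d ≈ 45.88 months

t ≈ 45.9 months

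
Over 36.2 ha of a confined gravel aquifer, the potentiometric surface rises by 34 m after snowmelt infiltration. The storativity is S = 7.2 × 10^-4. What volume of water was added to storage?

ΔV ≈ 8860 m³

A = 36.2 ha = 3.62 × 10^5 m²
ΔV = S × A × Δh = 7.2 × 10^-4 × 3.62 × 10^5 m² × 34 m = 8862 m³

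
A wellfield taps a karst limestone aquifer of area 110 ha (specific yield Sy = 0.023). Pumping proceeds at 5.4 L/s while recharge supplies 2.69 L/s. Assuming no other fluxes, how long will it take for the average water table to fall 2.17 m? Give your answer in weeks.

A = 110 ha = 1.1 × 10^6 m²
ΔV = Sy × A × Δh = 0.023 × 1.1 × 10^6 × 2.17 = 54900 m³
Net withdrawal = 5.4 − 2.69 = 2.71 L/s = 234.1 m³/d
t = ΔV / Q = 54900 m³ / 234.1 m³/d = 234.5 d
t = 234.5 d ≈ 33.5 weeks

t ≈ 33.5 weeks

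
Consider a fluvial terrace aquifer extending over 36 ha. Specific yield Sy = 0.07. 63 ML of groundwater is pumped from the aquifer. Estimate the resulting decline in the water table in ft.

Δh ≈ 8.2 ft

A = 36 ha = 3.6 × 10^5 m²
ΔV = 63 ML = 63000 m³
Δh = ΔV / (Sy × A) = 63000 m³ / (0.07 × 3.6 × 10^5 m²) = 2.5 m
Δh = 2.5 m = 8.202 ft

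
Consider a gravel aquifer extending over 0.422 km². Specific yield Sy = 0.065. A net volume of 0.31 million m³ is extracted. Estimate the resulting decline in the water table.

A = 0.422 km² = 4.22 × 10^5 m²
ΔV = 0.31 million m³ = 3.1 × 10^5 m³
Δh = ΔV / (Sy × A) = 3.1 × 10^5 m³ / (0.065 × 4.22 × 10^5 m²) = 11.3 m

Δh ≈ 11.3 m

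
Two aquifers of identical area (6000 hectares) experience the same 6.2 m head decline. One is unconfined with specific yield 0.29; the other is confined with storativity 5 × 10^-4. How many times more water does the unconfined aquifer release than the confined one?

A = 6000 hectares = 6 × 10^7 m²
Unconfined: ΔV_u = Sy × A × Δh = 0.29 × 6 × 10^7 × 6.2 = 1.079 × 10^8 m³
Confined: ΔV_c = S × A × Δh = 5 × 10^-4 × 6 × 10^7 × 6.2 = 1.86 × 10^5 m³
Ratio = ΔV_u / ΔV_c = Sy / S = 0.29 / 5 × 10^-4 = 580

ΔV_u / ΔV_c ≈ 580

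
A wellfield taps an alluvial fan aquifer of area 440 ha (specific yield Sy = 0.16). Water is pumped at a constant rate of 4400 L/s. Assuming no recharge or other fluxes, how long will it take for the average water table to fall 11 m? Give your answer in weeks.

t ≈ 2.91 weeks

A = 440 ha = 4.4 × 10^6 m²
ΔV = Sy × A × Δh = 0.16 × 4.4 × 10^6 × 11 = 7.744 × 10^6 m³
Q = 4400 L/s = 3.802 × 10^5 m³/d
t = ΔV / Q = 7.744 × 10^6 m³ / 3.802 × 10^5 m³/d = 20.37 d
t = 20.37 d ≈ 2.91 weeks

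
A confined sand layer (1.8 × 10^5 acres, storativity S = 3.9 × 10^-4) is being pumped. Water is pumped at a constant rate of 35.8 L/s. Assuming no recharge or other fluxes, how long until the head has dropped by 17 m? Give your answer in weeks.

t ≈ 223 weeks

A = 1.8 × 10^5 acres = 7.284 × 10^8 m²
ΔV = S × A × Δh = 3.9 × 10^-4 × 7.284 × 10^8 × 17 = 4.83 × 10^6 m³
Q = 35.8 L/s = 3093 m³/d
t = ΔV / Q = 4.83 × 10^6 m³ / 3093 m³/d = 1561 d
t = 1561 d ≈ 223.1 weeks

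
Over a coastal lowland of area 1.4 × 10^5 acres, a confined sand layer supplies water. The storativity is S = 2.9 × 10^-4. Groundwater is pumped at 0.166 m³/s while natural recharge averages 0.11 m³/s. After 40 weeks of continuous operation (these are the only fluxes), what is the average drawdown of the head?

A = 1.4 × 10^5 acres = 5.666 × 10^8 m²
Net abstraction = 0.166 − 0.11 = 0.056 m³/s
Q_net = 0.056 m³/s = 4838 m³/d
t = 40 weeks = 280 d
ΔV = Q × t = 4838 m³/d × 280 d = 1.355 × 10^6 m³
Δh = ΔV / (S × A) = 1.355 × 10^6 / (2.9 × 10^-4 × 5.666 × 10^8) = 8.245 m

Δh ≈ 8.25 m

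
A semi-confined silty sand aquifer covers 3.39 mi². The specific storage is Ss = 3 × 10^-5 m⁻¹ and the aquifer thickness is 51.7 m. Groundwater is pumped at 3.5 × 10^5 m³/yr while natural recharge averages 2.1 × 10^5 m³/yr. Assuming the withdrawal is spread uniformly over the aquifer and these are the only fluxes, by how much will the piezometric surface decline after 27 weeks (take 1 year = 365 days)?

Δh ≈ 5.32 m

S = Ss × b = 3 × 10^-5 m⁻¹ × 51.7 m = 1.551 × 10^-3
A = 3.39 mi² = 8.78 × 10^6 m²
Net abstraction = 3.5 × 10^5 − 2.1 × 10^5 = 1.4 × 10^5 m³/yr
Q_net = 1.4 × 10^5 m³/yr = 383.6 m³/d
t = 27 weeks = 189 d
ΔV = Q × t = 383.6 m³/d × 189 d = 72490 m³
Δh = ΔV / (S × A) = 72490 / (0.001551 × 8.78 × 10^6) = 5.323 m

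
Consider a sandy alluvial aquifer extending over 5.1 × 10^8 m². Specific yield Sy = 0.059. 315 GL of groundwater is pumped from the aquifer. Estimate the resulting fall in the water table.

ΔV = 315 GL = 3.15 × 10^8 m³
Δh = ΔV / (Sy × A) = 3.15 × 10^8 m³ / (0.059 × 5.1 × 10^8 m²) = 10.47 m

Δh ≈ 10.5 m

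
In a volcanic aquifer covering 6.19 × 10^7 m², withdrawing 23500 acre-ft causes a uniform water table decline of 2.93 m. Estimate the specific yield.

ΔV = 23500 acre-ft = 2.899 × 10^7 m³
Sy = ΔV / (A × Δh) = 2.899 × 10^7 m³ / (6.19 × 10^7 m² × 2.93 m) = 0.1598

Sy ≈ 0.16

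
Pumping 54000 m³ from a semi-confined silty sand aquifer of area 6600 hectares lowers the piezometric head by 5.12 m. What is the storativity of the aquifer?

S ≈ 1.6 × 10^-4

A = 6600 hectares = 6.6 × 10^7 m²
S = ΔV / (A × Δh) = 54000 m³ / (6.6 × 10^7 m² × 5.12 m) = 1.598 × 10^-4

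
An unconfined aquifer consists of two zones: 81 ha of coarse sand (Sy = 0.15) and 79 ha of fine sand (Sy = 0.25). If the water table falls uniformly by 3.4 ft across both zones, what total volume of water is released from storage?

A₁ = 81 ha = 8.1 × 10^5 m²; A₂ = 79 ha = 7.9 × 10^5 m²
Δh = 3.4 ft = 1.036 m
ΔV₁ = 0.15 × 8.1 × 10^5 × 1.036 = 1.259 × 10^5 m³
ΔV₂ = 0.25 × 7.9 × 10^5 × 1.036 = 2.047 × 10^5 m³
ΔV = ΔV₁ + ΔV₂ = 3.306 × 10^5 m³

ΔV ≈ 3.31 × 10^5 m³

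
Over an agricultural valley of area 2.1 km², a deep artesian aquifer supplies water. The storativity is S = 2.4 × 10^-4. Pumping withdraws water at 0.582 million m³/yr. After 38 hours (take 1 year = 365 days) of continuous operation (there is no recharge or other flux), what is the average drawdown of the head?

A = 2.1 km² = 2.1 × 10^6 m²
Q = 0.582 million m³/yr = 1595 m³/d
t = 38 hours = 1.583 d
ΔV = Q × t = 1595 m³/d × 1.583 d = 2525 m³
Δh = ΔV / (S × A) = 2525 / (2.4 × 10^-4 × 2.1 × 10^6) = 5.009 m

Δh ≈ 5.01 m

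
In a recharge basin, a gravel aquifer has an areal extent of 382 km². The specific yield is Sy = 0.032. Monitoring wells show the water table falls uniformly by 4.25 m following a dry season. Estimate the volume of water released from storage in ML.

ΔV ≈ 52000 ML

A = 382 km² = 3.82 × 10^8 m²
ΔV = Sy × A × Δh = 0.032 × 3.82 × 10^8 m² × 4.25 m = 5.195 × 10^7 m³
ΔV = 5.195 × 10^7 m³ = 51950 ML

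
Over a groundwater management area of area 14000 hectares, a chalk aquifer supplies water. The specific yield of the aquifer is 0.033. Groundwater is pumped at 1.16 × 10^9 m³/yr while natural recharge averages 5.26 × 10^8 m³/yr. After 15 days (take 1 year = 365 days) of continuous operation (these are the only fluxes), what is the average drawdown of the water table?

Δh ≈ 5.64 m

A = 14000 hectares = 1.4 × 10^8 m²
Net abstraction = 1.16 × 10^9 − 5.26 × 10^8 = 6.34 × 10^8 m³/yr
Q_net = 6.34 × 10^8 m³/yr = 1.737 × 10^6 m³/d
ΔV = Q × t = 1.737 × 10^6 m³/d × 15 d = 2.605 × 10^7 m³
Δh = ΔV / (Sy × A) = 2.605 × 10^7 / (0.033 × 1.4 × 10^8) = 5.64 m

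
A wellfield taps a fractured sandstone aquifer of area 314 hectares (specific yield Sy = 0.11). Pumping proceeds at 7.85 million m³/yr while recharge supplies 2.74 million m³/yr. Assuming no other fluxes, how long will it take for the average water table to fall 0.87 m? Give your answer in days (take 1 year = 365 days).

t ≈ 21.5 days

A = 314 hectares = 3.14 × 10^6 m²
ΔV = Sy × A × Δh = 0.11 × 3.14 × 10^6 × 0.87 = 3.005 × 10^5 m³
Net withdrawal = 7.85 − 2.74 = 5.11 million m³/yr = 14000 m³/d
t = ΔV / Q = 3.005 × 10^5 m³ / 14000 m³/d = 21.46 d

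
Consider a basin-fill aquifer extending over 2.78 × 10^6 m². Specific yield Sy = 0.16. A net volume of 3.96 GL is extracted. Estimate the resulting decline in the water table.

ΔV = 3.96 GL = 3.96 × 10^6 m³
Δh = ΔV / (Sy × A) = 3.96 × 10^6 m³ / (0.16 × 2.78 × 10^6 m²) = 8.903 m

Δh ≈ 8.9 m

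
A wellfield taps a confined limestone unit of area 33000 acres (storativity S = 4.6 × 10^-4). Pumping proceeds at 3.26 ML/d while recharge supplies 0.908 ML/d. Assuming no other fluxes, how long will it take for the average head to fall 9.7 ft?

t ≈ 77.2 days

A = 33000 acres = 1.335 × 10^8 m²
Δh = 9.7 ft = 2.957 m
ΔV = S × A × Δh = 4.6 × 10^-4 × 1.335 × 10^8 × 2.957 = 1.816 × 10^5 m³
Net withdrawal = 3.26 − 0.908 = 2.352 ML/d = 2352 m³/d
t = ΔV / Q = 1.816 × 10^5 m³ / 2352 m³/d = 77.22 d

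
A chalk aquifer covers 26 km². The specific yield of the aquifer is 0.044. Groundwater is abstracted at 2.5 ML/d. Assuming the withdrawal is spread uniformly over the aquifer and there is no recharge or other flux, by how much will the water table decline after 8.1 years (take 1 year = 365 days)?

A = 26 km² = 2.6 × 10^7 m²
Q = 2.5 ML/d = 2500 m³/d
t = 8.1 years = 2956 d
ΔV = Q × t = 2500 m³/d × 2956 d = 7.391 × 10^6 m³
Δh = ΔV / (Sy × A) = 7.391 × 10^6 / (0.044 × 2.6 × 10^7) = 6.461 m

Δh ≈ 6.46 m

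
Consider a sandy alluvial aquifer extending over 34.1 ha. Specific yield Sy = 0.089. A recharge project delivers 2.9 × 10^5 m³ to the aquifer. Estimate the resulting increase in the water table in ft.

A = 34.1 ha = 3.41 × 10^5 m²
Δh = ΔV / (Sy × A) = 2.9 × 10^5 m³ / (0.089 × 3.41 × 10^5 m²) = 9.556 m
Δh = 9.556 m = 31.35 ft

Δh ≈ 31.4 ft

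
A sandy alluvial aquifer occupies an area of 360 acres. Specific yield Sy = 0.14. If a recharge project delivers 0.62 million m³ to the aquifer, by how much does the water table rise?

Δh ≈ 3.04 m

A = 360 acres = 1.457 × 10^6 m²
ΔV = 0.62 million m³ = 6.2 × 10^5 m³
Δh = ΔV / (Sy × A) = 6.2 × 10^5 m³ / (0.14 × 1.457 × 10^6 m²) = 3.04 m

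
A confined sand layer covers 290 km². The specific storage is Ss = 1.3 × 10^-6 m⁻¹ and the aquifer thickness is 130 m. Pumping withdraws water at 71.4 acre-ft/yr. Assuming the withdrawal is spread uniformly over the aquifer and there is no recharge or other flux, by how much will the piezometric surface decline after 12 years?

Δh ≈ 21.6 m

S = Ss × b = 1.3 × 10^-6 m⁻¹ × 130 m = 1.69 × 10^-4
A = 290 km² = 2.9 × 10^8 m²
Q = 71.4 acre-ft/yr = 241.3 m³/d
t = 12 years = 4380 d
ΔV = Q × t = 241.3 m³/d × 4380 d = 1.057 × 10^6 m³
Δh = ΔV / (S × A) = 1.057 × 10^6 / (1.69 × 10^-4 × 2.9 × 10^8) = 21.56 m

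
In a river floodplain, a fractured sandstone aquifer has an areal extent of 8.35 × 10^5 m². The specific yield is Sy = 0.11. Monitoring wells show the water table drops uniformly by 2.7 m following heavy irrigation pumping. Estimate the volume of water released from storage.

ΔV ≈ 2.48 × 10^5 m³

ΔV = Sy × A × Δh = 0.11 × 8.35 × 10^5 m² × 2.7 m = 2.48 × 10^5 m³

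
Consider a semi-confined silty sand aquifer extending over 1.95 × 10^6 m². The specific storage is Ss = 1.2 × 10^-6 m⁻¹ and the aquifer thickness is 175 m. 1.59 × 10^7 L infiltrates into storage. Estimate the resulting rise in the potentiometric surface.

S = Ss × b = 1.2 × 10^-6 m⁻¹ × 175 m = 2.1 × 10^-4
ΔV = 1.59 × 10^7 L = 15900 m³
Δh = ΔV / (S × A) = 15900 m³ / (2.1 × 10^-4 × 1.95 × 10^6 m²) = 38.83 m

Δh ≈ 38.8 m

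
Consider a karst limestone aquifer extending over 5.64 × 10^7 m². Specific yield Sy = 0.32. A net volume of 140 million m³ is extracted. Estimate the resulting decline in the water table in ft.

Δh ≈ 25.4 ft

ΔV = 140 million m³ = 1.4 × 10^8 m³
Δh = ΔV / (Sy × A) = 1.4 × 10^8 m³ / (0.32 × 5.64 × 10^7 m²) = 7.757 m
Δh = 7.757 m = 25.45 ft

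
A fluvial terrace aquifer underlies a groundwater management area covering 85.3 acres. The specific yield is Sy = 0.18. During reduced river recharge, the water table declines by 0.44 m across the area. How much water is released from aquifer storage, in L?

A = 85.3 acres = 3.452 × 10^5 m²
ΔV = Sy × A × Δh = 0.18 × 3.452 × 10^5 m² × 0.44 m = 27340 m³
ΔV = 27340 m³ = 2.734 × 10^7 L

ΔV ≈ 2.73 × 10^7 L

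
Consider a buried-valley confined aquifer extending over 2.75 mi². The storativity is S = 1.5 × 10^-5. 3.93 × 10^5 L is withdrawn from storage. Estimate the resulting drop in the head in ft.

Δh ≈ 12.1 ft

A = 2.75 mi² = 7.122 × 10^6 m²
ΔV = 3.93 × 10^5 L = 393 m³
Δh = ΔV / (S × A) = 393 m³ / (1.5 × 10^-5 × 7.122 × 10^6 m²) = 3.679 m
Δh = 3.679 m = 12.07 ft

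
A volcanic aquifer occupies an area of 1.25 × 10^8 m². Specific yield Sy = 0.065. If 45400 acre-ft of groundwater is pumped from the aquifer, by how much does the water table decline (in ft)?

Δh ≈ 22.6 ft

ΔV = 45400 acre-ft = 5.6 × 10^7 m³
Δh = ΔV / (Sy × A) = 5.6 × 10^7 m³ / (0.065 × 1.25 × 10^8 m²) = 6.892 m
Δh = 6.892 m = 22.61 ft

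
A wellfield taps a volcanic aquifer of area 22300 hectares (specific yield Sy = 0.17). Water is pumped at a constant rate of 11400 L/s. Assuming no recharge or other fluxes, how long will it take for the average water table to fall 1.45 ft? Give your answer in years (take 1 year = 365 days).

A = 22300 hectares = 2.23 × 10^8 m²
Δh = 1.45 ft = 0.442 m
ΔV = Sy × A × Δh = 0.17 × 2.23 × 10^8 × 0.442 = 1.675 × 10^7 m³
Q = 11400 L/s = 9.85 × 10^5 m³/d
t = ΔV / Q = 1.675 × 10^7 m³ / 9.85 × 10^5 m³/d = 17.01 d
t = 17.01 d ≈ 0.0466 years

t ≈ 0.0466 years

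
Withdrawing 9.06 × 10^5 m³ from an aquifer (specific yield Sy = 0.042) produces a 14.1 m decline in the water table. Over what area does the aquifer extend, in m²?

A = ΔV / (Sy × Δh) = 9.06 × 10^5 / (0.042 × 14.1) = 1.53 × 10^6 m²

A ≈ 1.53 × 10^6 m²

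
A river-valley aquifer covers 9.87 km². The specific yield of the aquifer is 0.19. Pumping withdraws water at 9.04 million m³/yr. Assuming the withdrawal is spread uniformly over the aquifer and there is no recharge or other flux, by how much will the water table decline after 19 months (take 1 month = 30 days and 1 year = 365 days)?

A = 9.87 km² = 9.87 × 10^6 m²
Q = 9.04 million m³/yr = 24770 m³/d
t = 19 months = 570 d
ΔV = Q × t = 24770 m³/d × 570 d = 1.412 × 10^7 m³
Δh = ΔV / (Sy × A) = 1.412 × 10^7 / (0.19 × 9.87 × 10^6) = 7.528 m

Δh ≈ 7.53 m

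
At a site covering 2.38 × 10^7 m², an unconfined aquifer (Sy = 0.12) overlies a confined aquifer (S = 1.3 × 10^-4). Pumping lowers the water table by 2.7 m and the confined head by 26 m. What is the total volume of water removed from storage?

ΔV ≈ 7.79 × 10^6 m³

Unconfined: ΔV_u = Sy × A × Δh_u = 0.12 × 2.38 × 10^7 × 2.7 = 7.711 × 10^6 m³
Confined: ΔV_c = S × A × Δh_c = 1.3 × 10^-4 × 2.38 × 10^7 × 26 = 80440 m³
Total ΔV = 7.711 × 10^6 + 80440 = 7.792 × 10^6 m³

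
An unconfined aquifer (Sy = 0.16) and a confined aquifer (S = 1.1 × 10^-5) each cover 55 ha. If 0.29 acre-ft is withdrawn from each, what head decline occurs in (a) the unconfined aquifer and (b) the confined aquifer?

A = 55 ha = 5.5 × 10^5 m²
ΔV = 0.29 acre-ft = 357.7 m³
Unconfined: Δh_u = ΔV/(Sy·A) = 357.7/(0.16 × 5.5 × 10^5) = 0.004065 m
Confined: Δh_c = ΔV/(S·A) = 357.7/(1.1 × 10^-5 × 5.5 × 10^5) = 59.13 m

Δh_u ≈ 0.00406 m; Δh_c ≈ 59.1 m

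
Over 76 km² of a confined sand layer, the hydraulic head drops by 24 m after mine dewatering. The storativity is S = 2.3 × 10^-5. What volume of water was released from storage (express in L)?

ΔV ≈ 4.2 × 10^7 L

A = 76 km² = 7.6 × 10^7 m²
ΔV = S × A × Δh = 2.3 × 10^-5 × 7.6 × 10^7 m² × 24 m = 41950 m³
ΔV = 41950 m³ = 4.195 × 10^7 L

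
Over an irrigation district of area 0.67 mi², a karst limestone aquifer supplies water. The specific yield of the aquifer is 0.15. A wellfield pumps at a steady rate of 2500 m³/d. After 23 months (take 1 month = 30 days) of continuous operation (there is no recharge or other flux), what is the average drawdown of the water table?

A = 0.67 mi² = 1.735 × 10^6 m²
t = 23 months = 690 d
ΔV = Q × t = 2500 m³/d × 690 d = 1.725 × 10^6 m³
Δh = ΔV / (Sy × A) = 1.725 × 10^6 / (0.15 × 1.735 × 10^6) = 6.627 m

Δh ≈ 6.63 m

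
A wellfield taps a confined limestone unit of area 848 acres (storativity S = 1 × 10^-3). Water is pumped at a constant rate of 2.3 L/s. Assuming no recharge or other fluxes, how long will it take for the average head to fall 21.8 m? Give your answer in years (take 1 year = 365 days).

t ≈ 1.03 years

A = 848 acres = 3.432 × 10^6 m²
ΔV = S × A × Δh = 0.001 × 3.432 × 10^6 × 21.8 = 74810 m³
Q = 2.3 L/s = 198.7 m³/d
t = ΔV / Q = 74810 m³ / 198.7 m³/d = 376.5 d
t = 376.5 d ≈ 1.031 years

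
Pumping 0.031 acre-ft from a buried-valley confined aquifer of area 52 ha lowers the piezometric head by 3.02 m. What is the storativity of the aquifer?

S ≈ 2.4 × 10^-5

A = 52 ha = 5.2 × 10^5 m²
ΔV = 0.031 acre-ft = 38.24 m³
S = ΔV / (A × Δh) = 38.24 m³ / (5.2 × 10^5 m² × 3.02 m) = 2.435 × 10^-5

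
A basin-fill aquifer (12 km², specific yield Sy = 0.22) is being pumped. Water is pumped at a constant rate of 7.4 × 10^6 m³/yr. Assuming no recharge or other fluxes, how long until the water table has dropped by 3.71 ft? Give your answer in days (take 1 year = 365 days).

A = 12 km² = 1.2 × 10^7 m²
Δh = 3.71 ft = 1.131 m
ΔV = Sy × A × Δh = 0.22 × 1.2 × 10^7 × 1.131 = 2.985 × 10^6 m³
Q = 7.4 × 10^6 m³/yr = 20270 m³/d
t = ΔV / Q = 2.985 × 10^6 m³ / 20270 m³/d = 147.2 d

t ≈ 147 days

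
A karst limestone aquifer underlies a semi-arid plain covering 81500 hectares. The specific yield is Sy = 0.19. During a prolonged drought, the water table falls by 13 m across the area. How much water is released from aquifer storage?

A = 81500 hectares = 8.15 × 10^8 m²
ΔV = Sy × A × Δh = 0.19 × 8.15 × 10^8 m² × 13 m = 2.013 × 10^9 m³

ΔV ≈ 2.01 × 10^9 m³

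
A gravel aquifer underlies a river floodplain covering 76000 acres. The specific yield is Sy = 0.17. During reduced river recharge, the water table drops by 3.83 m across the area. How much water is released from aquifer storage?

ΔV ≈ 2 × 10^8 m³

A = 76000 acres = 3.076 × 10^8 m²
ΔV = Sy × A × Δh = 0.17 × 3.076 × 10^8 m² × 3.83 m = 2.003 × 10^8 m³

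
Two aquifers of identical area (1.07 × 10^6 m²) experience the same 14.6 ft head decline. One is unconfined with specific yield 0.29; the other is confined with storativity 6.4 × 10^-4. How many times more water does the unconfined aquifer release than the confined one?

Δh = 14.6 ft = 4.45 m
Unconfined: ΔV_u = Sy × A × Δh = 0.29 × 1.07 × 10^6 × 4.45 = 1.381 × 10^6 m³
Confined: ΔV_c = S × A × Δh = 6.4 × 10^-4 × 1.07 × 10^6 × 4.45 = 3047 m³
Ratio = ΔV_u / ΔV_c = Sy / S = 0.29 / 6.4 × 10^-4 = 453.1

ΔV_u / ΔV_c ≈ 453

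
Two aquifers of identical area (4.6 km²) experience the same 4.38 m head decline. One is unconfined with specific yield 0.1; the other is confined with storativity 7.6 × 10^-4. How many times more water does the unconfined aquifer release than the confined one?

ΔV_u / ΔV_c ≈ 132

A = 4.6 km² = 4.6 × 10^6 m²
Unconfined: ΔV_u = Sy × A × Δh = 0.1 × 4.6 × 10^6 × 4.38 = 2.015 × 10^6 m³
Confined: ΔV_c = S × A × Δh = 7.6 × 10^-4 × 4.6 × 10^6 × 4.38 = 15310 m³
Ratio = ΔV_u / ΔV_c = Sy / S = 0.1 / 7.6 × 10^-4 = 131.6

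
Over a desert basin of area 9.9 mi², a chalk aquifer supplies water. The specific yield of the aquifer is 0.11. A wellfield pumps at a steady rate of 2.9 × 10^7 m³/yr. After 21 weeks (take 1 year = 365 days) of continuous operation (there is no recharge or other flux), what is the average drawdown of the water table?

Δh ≈ 4.14 m

A = 9.9 mi² = 2.564 × 10^7 m²
Q = 2.9 × 10^7 m³/yr = 79450 m³/d
t = 21 weeks = 147 d
ΔV = Q × t = 79450 m³/d × 147 d = 1.168 × 10^7 m³
Δh = ΔV / (Sy × A) = 1.168 × 10^7 / (0.11 × 2.564 × 10^7) = 4.141 m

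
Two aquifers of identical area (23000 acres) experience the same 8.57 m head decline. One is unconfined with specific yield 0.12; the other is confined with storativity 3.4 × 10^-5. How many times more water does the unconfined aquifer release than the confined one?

ΔV_u / ΔV_c ≈ 3530

A = 23000 acres = 9.308 × 10^7 m²
Unconfined: ΔV_u = Sy × A × Δh = 0.12 × 9.308 × 10^7 × 8.57 = 9.572 × 10^7 m³
Confined: ΔV_c = S × A × Δh = 3.4 × 10^-5 × 9.308 × 10^7 × 8.57 = 27120 m³
Ratio = ΔV_u / ΔV_c = Sy / S = 0.12 / 3.4 × 10^-5 = 3529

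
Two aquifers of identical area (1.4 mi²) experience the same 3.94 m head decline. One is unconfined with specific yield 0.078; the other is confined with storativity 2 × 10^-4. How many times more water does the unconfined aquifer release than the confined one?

A = 1.4 mi² = 3.626 × 10^6 m²
Unconfined: ΔV_u = Sy × A × Δh = 0.078 × 3.626 × 10^6 × 3.94 = 1.114 × 10^6 m³
Confined: ΔV_c = S × A × Δh = 2 × 10^-4 × 3.626 × 10^6 × 3.94 = 2857 m³
Ratio = ΔV_u / ΔV_c = Sy / S = 0.078 / 2 × 10^-4 = 390

ΔV_u / ΔV_c ≈ 390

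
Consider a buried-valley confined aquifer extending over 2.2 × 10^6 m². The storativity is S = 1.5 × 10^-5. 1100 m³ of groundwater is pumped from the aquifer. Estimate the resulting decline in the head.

Δh = ΔV / (S × A) = 1100 m³ / (1.5 × 10^-5 × 2.2 × 10^6 m²) = 33.33 m

Δh ≈ 33.3 m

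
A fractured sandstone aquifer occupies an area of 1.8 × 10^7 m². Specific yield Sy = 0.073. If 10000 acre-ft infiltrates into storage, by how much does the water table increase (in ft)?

ΔV = 10000 acre-ft = 1.233 × 10^7 m³
Δh = ΔV / (Sy × A) = 1.233 × 10^7 m³ / (0.073 × 1.8 × 10^7 m²) = 9.387 m
Δh = 9.387 m = 30.8 ft

Δh ≈ 30.8 ft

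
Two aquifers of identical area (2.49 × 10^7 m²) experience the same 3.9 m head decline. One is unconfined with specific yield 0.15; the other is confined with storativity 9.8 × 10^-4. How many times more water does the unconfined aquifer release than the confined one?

ΔV_u / ΔV_c ≈ 153

Unconfined: ΔV_u = Sy × A × Δh = 0.15 × 2.49 × 10^7 × 3.9 = 1.457 × 10^7 m³
Confined: ΔV_c = S × A × Δh = 9.8 × 10^-4 × 2.49 × 10^7 × 3.9 = 95170 m³
Ratio = ΔV_u / ΔV_c = Sy / S = 0.15 / 9.8 × 10^-4 = 153.1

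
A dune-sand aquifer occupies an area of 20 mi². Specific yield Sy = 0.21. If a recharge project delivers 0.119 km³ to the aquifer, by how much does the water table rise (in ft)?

A = 20 mi² = 5.18 × 10^7 m²
ΔV = 0.119 km³ = 1.19 × 10^8 m³
Δh = ΔV / (Sy × A) = 1.19 × 10^8 m³ / (0.21 × 5.18 × 10^7 m²) = 10.94 m
Δh = 10.94 m = 35.89 ft

Δh ≈ 35.9 ft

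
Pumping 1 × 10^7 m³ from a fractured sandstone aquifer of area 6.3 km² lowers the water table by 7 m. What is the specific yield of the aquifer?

Sy ≈ 0.23

A = 6.3 km² = 6.3 × 10^6 m²
Sy = ΔV / (A × Δh) = 1 × 10^7 m³ / (6.3 × 10^6 m² × 7 m) = 0.2268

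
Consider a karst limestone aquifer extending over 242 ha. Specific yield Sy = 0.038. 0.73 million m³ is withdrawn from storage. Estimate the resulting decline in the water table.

A = 242 ha = 2.42 × 10^6 m²
ΔV = 0.73 million m³ = 7.3 × 10^5 m³
Δh = ΔV / (Sy × A) = 7.3 × 10^5 m³ / (0.038 × 2.42 × 10^6 m²) = 7.938 m

Δh ≈ 7.94 m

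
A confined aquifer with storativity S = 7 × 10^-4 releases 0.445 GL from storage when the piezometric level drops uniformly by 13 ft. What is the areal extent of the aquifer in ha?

A ≈ 16000 ha

Δh = 13 ft = 3.962 m
ΔV = 0.445 GL = 4.45 × 10^5 m³
A = ΔV / (S × Δh) = 4.45 × 10^5 / (7 × 10^-4 × 3.962) = 1.604 × 10^8 m²
A = 1.604 × 10^8 m² = 16040 ha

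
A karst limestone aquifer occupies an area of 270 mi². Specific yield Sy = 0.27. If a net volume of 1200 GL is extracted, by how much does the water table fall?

A = 270 mi² = 6.993 × 10^8 m²
ΔV = 1200 GL = 1.2 × 10^9 m³
Δh = ΔV / (Sy × A) = 1.2 × 10^9 m³ / (0.27 × 6.993 × 10^8 m²) = 6.356 m

Δh ≈ 6.36 m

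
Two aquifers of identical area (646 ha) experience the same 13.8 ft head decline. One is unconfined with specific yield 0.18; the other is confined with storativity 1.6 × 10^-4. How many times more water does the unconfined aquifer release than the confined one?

A = 646 ha = 6.46 × 10^6 m²
Δh = 13.8 ft = 4.206 m
Unconfined: ΔV_u = Sy × A × Δh = 0.18 × 6.46 × 10^6 × 4.206 = 4.891 × 10^6 m³
Confined: ΔV_c = S × A × Δh = 1.6 × 10^-4 × 6.46 × 10^6 × 4.206 = 4348 m³
Ratio = ΔV_u / ΔV_c = Sy / S = 0.18 / 1.6 × 10^-4 = 1125

ΔV_u / ΔV_c ≈ 1120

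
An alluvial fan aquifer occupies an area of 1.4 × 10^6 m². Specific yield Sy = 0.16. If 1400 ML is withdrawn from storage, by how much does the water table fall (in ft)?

ΔV = 1400 ML = 1.4 × 10^6 m³
Δh = ΔV / (Sy × A) = 1.4 × 10^6 m³ / (0.16 × 1.4 × 10^6 m²) = 6.25 m
Δh = 6.25 m = 20.51 ft

Δh ≈ 20.5 ft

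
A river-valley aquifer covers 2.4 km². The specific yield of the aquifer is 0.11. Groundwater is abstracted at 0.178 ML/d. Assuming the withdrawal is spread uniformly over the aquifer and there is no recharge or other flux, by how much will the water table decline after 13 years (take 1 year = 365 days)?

Δh ≈ 3.2 m

A = 2.4 km² = 2.4 × 10^6 m²
Q = 0.178 ML/d = 178 m³/d
t = 13 years = 4745 d
ΔV = Q × t = 178 m³/d × 4745 d = 8.446 × 10^5 m³
Δh = ΔV / (Sy × A) = 8.446 × 10^5 / (0.11 × 2.4 × 10^6) = 3.199 m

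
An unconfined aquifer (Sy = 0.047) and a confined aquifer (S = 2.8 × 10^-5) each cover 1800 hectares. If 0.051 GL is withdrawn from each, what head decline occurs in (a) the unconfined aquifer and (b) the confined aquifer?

A = 1800 hectares = 1.8 × 10^7 m²
ΔV = 0.051 GL = 51000 m³
Unconfined: Δh_u = ΔV/(Sy·A) = 51000/(0.047 × 1.8 × 10^7) = 0.06028 m
Confined: Δh_c = ΔV/(S·A) = 51000/(2.8 × 10^-5 × 1.8 × 10^7) = 101.2 m

Δh_u ≈ 0.0603 m; Δh_c ≈ 101 m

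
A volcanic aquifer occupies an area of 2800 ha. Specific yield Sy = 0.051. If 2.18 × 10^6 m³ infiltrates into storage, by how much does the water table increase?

A = 2800 ha = 2.8 × 10^7 m²
Δh = ΔV / (Sy × A) = 2.18 × 10^6 m³ / (0.051 × 2.8 × 10^7 m²) = 1.527 m

Δh ≈ 1.53 m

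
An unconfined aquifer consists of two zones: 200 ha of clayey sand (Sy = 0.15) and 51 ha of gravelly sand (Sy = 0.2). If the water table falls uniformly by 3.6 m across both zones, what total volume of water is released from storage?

ΔV ≈ 1.45 × 10^6 m³

A₁ = 200 ha = 2 × 10^6 m²; A₂ = 51 ha = 5.1 × 10^5 m²
ΔV₁ = 0.15 × 2 × 10^6 × 3.6 = 1.08 × 10^6 m³
ΔV₂ = 0.2 × 5.1 × 10^5 × 3.6 = 3.672 × 10^5 m³
ΔV = ΔV₁ + ΔV₂ = 1.447 × 10^6 m³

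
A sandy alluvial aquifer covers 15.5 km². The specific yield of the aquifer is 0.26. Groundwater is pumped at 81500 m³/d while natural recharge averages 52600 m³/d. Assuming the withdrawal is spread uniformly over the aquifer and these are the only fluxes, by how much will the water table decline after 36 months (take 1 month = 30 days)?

A = 15.5 km² = 1.55 × 10^7 m²
Net abstraction = 81500 − 52600 = 28900 m³/d
t = 36 months = 1080 d
ΔV = Q × t = 28900 m³/d × 1080 d = 3.121 × 10^7 m³
Δh = ΔV / (Sy × A) = 3.121 × 10^7 / (0.26 × 1.55 × 10^7) = 7.745 m

Δh ≈ 7.74 m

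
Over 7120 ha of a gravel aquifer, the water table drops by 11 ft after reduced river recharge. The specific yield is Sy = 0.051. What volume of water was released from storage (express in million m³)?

ΔV ≈ 12.2 million m³

A = 7120 ha = 7.12 × 10^7 m²
Δh = 11 ft = 3.353 m
ΔV = Sy × A × Δh = 0.051 × 7.12 × 10^7 m² × 3.353 m = 1.217 × 10^7 m³
ΔV = 1.217 × 10^7 m³ = 12.17 million m³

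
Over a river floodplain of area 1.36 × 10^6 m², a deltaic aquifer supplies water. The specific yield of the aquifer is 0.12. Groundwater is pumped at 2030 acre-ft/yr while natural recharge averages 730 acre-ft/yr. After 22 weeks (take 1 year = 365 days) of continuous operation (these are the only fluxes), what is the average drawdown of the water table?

Δh ≈ 4.15 m

Net abstraction = 2030 − 730 = 1300 acre-ft/yr
Q_net = 1300 acre-ft/yr = 4393 m³/d
t = 22 weeks = 154 d
ΔV = Q × t = 4393 m³/d × 154 d = 6.766 × 10^5 m³
Δh = ΔV / (Sy × A) = 6.766 × 10^5 / (0.12 × 1.36 × 10^6) = 4.146 m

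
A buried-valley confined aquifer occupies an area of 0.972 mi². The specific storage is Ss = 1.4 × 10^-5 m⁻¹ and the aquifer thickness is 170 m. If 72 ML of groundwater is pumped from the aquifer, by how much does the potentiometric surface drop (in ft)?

Δh ≈ 39.4 ft

S = Ss × b = 1.4 × 10^-5 m⁻¹ × 170 m = 2.38 × 10^-3
A = 0.972 mi² = 2.517 × 10^6 m²
ΔV = 72 ML = 72000 m³
Δh = ΔV / (S × A) = 72000 m³ / (0.00238 × 2.517 × 10^6 m²) = 12.02 m
Δh = 12.02 m = 39.43 ft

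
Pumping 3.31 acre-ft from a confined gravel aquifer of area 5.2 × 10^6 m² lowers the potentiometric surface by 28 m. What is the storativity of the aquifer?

S ≈ 2.8 × 10^-5

ΔV = 3.31 acre-ft = 4083 m³
S = ΔV / (A × Δh) = 4083 m³ / (5.2 × 10^6 m² × 28 m) = 2.804 × 10^-5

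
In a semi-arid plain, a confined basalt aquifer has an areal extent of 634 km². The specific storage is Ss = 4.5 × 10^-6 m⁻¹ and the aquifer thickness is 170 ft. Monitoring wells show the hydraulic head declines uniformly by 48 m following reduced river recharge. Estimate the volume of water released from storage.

b = 170 ft = 51.82 m
S = Ss × b = 4.5 × 10^-6 m⁻¹ × 51.82 m = 2.332 × 10^-4
A = 634 km² = 6.34 × 10^8 m²
ΔV = S × A × Δh = 2.332 × 10^-4 × 6.34 × 10^8 m² × 48 m = 7.096 × 10^6 m³

ΔV ≈ 7.1 × 10^6 m³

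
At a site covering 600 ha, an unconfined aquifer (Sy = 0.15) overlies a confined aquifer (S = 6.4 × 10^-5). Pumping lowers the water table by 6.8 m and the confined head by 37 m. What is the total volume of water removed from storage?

A = 600 ha = 6 × 10^6 m²
Unconfined: ΔV_u = Sy × A × Δh_u = 0.15 × 6 × 10^6 × 6.8 = 6.12 × 10^6 m³
Confined: ΔV_c = S × A × Δh_c = 6.4 × 10^-5 × 6 × 10^6 × 37 = 14210 m³
Total ΔV = 6.12 × 10^6 + 14210 = 6.134 × 10^6 m³

ΔV ≈ 6.13 × 10^6 m³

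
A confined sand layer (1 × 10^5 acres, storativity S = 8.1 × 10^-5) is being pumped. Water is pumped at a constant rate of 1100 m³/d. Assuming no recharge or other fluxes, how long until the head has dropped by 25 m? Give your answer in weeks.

A = 1 × 10^5 acres = 4.047 × 10^8 m²
ΔV = S × A × Δh = 8.1 × 10^-5 × 4.047 × 10^8 × 25 = 8.195 × 10^5 m³
t = ΔV / Q = 8.195 × 10^5 m³ / 1100 m³/d = 745 d
t = 745 d ≈ 106.4 weeks

t ≈ 106 weeks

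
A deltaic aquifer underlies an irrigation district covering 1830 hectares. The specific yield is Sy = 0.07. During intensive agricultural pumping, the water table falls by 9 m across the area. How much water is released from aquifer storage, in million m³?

ΔV ≈ 11.5 million m³

A = 1830 hectares = 1.83 × 10^7 m²
ΔV = Sy × A × Δh = 0.07 × 1.83 × 10^7 m² × 9 m = 1.153 × 10^7 m³
ΔV = 1.153 × 10^7 m³ = 11.53 million m³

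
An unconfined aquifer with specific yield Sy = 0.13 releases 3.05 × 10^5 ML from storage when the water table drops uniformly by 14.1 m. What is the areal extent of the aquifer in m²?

A ≈ 1.66 × 10^8 m²

ΔV = 3.05 × 10^5 ML = 3.05 × 10^8 m³
A = ΔV / (Sy × Δh) = 3.05 × 10^8 / (0.13 × 14.1) = 1.664 × 10^8 m²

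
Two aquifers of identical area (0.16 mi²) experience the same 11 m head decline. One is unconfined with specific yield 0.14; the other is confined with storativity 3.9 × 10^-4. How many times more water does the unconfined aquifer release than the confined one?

ΔV_u / ΔV_c ≈ 359

A = 0.16 mi² = 4.144 × 10^5 m²
Unconfined: ΔV_u = Sy × A × Δh = 0.14 × 4.144 × 10^5 × 11 = 6.382 × 10^5 m³
Confined: ΔV_c = S × A × Δh = 3.9 × 10^-4 × 4.144 × 10^5 × 11 = 1778 m³
Ratio = ΔV_u / ΔV_c = Sy / S = 0.14 / 3.9 × 10^-4 = 359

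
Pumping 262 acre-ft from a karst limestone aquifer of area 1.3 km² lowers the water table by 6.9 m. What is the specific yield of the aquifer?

A = 1.3 km² = 1.3 × 10^6 m²
ΔV = 262 acre-ft = 3.232 × 10^5 m³
Sy = ΔV / (A × Δh) = 3.232 × 10^5 m³ / (1.3 × 10^6 m² × 6.9 m) = 0.03603

Sy ≈ 0.036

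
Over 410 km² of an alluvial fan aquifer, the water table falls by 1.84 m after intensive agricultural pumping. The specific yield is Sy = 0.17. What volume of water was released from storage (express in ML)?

ΔV ≈ 1.28 × 10^5 ML

A = 410 km² = 4.1 × 10^8 m²
ΔV = Sy × A × Δh = 0.17 × 4.1 × 10^8 m² × 1.84 m = 1.282 × 10^8 m³
ΔV = 1.282 × 10^8 m³ = 1.282 × 10^5 ML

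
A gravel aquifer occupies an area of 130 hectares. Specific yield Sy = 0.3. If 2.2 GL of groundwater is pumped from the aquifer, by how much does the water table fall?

A = 130 hectares = 1.3 × 10^6 m²
ΔV = 2.2 GL = 2.2 × 10^6 m³
Δh = ΔV / (Sy × A) = 2.2 × 10^6 m³ / (0.3 × 1.3 × 10^6 m²) = 5.641 m

Δh ≈ 5.64 m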